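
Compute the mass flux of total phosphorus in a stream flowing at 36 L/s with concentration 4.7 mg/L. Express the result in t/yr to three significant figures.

5.34 t/yr

36 L/s = 0.036 m³/s.
Mass flux = Q·C = 0.036 m³/s × 4.7 g/m³ = 0.1692 g/s.
= 0.1692 g/s × 31.56 = 5.34 t/yr.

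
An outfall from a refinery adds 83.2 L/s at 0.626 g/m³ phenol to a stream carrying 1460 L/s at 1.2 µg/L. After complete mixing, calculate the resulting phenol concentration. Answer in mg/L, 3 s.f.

83.2 L/s = 0.0832 m³/s.
1460 L/s = 1.46 m³/s.
1.2 µg/L = 0.0012 mg/L.
By mass balance at complete mixing, C = (0.0832·0.626 + 1.46·0.0012) / (0.0832 + 1.46) = 0.05384/1.543 = 0.03489 mg/L.

0.0349 mg/L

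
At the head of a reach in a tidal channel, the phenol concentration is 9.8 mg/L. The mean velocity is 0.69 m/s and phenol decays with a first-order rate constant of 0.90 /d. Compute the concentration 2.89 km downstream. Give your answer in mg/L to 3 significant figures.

Travel time t = 2.89 km / 0.69 m/s = 2890/0.69 = 4188 s = 0.04848 d.
First-order decay: C = 9.8·exp(−0.90·0.04848) = 9.8·0.9573 = 9.382 mg/L.

9.38 mg/L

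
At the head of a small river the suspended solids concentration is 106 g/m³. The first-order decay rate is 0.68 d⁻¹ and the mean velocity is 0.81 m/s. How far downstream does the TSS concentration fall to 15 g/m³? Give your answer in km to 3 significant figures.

From C = C₀·e^(−kt), t = ln(C₀/C)/k = ln(106/15)/0.68 = 1.955/0.68 = 2.876 d.
Distance = v·t = 0.81 m/s × 2.484e+05 s = 2.012e+05 m = 201.2 km.

201 km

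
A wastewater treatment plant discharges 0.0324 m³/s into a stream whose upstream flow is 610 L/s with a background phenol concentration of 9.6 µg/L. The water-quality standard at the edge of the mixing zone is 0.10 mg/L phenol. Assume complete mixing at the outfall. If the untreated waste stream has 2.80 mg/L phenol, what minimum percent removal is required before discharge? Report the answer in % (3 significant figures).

35.6 %

610 L/s = 0.61 m³/s.
9.6 µg/L = 0.0096 mg/L.
Mass balance: 0.1·0.6424 = 0.0324·Cₑ + 0.61·0.0096.
Cₑ = (0.06424 − 0.005856) / 0.0324 = 1.802 mg/L.
Required removal = 1 − 1.802/2.80 = 35.64 %.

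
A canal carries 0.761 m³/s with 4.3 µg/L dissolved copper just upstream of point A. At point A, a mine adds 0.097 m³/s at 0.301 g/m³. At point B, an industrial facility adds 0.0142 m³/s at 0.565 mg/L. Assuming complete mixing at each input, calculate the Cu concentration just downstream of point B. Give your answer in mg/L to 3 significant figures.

0.0464 mg/L

4.3 µg/L = 0.0043 mg/L.
After input A: C = (0.761·0.0043 + 0.097·0.301) / 0.858 = 0.03784 mg/L.
After input B: C = (0.858·0.03784 + 0.0142·0.565) / 0.8722 = 0.04643 mg/L.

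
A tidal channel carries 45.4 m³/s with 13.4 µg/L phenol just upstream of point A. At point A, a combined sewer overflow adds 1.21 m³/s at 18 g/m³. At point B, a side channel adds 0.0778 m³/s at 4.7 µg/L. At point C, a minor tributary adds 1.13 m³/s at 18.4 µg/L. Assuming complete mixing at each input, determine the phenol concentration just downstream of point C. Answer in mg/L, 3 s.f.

0.469 mg/L

13.4 µg/L = 0.0134 mg/L.
After input A: C = (45.4·0.0134 + 1.21·18) / 46.61 = 0.4803 mg/L.
4.7 µg/L = 0.0047 mg/L.
After input B: C = (46.61·0.4803 + 0.0778·0.0047) / 46.69 = 0.4795 mg/L.
18.4 µg/L = 0.0184 mg/L.
After input C: C = (46.69·0.4795 + 1.13·0.0184) / 47.82 = 0.4686 mg/L.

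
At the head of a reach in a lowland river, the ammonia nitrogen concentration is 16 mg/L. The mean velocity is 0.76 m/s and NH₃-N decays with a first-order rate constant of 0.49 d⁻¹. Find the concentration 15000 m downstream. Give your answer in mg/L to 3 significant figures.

Travel time t = 15000 m / 0.76 m/s = 1.5e+04/0.76 = 1.974e+04 s = 0.2284 d.
First-order decay: C = 16·exp(−0.49·0.2284) = 16·0.8941 = 14.31 mg/L.

14.3 mg/L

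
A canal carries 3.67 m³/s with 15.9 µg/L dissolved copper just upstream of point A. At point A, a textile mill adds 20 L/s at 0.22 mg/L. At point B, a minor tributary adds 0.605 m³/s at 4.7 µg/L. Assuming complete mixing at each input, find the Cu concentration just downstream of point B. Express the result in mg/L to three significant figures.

0.0153 mg/L

15.9 µg/L = 0.0159 mg/L.
20 L/s = 0.02 m³/s.
After input A: C = (3.67·0.0159 + 0.02·0.22) / 3.69 = 0.01701 mg/L.
4.7 µg/L = 0.0047 mg/L.
After input B: C = (3.69·0.01701 + 0.605·0.0047) / 4.295 = 0.01527 mg/L.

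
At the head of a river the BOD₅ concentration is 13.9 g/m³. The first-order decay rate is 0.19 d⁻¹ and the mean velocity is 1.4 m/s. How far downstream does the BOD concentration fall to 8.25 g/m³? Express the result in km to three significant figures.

From C = C₀·e^(−kt), t = ln(C₀/C)/k = ln(13.9/8.25)/0.19 = 0.5217/0.19 = 2.746 d.
Distance = v·t = 1.4 m/s × 2.372e+05 s = 3.321e+05 m = 332.1 km.

332 km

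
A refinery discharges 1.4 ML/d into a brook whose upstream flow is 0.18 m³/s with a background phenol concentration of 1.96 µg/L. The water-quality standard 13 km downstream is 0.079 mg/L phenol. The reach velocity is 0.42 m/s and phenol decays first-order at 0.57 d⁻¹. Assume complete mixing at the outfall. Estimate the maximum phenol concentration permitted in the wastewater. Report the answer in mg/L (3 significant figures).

1.4 ML/d = 0.0162 m³/s.
1.96 µg/L = 0.00196 mg/L.
Travel time to the compliance point: t = 1.3e+04/0.42 = 3.095e+04 s = 0.3582 d; decay factor exp(−0.57·0.3582) = 0.8153.
So the concentration just after mixing may be at most 0.079/0.8153 = 0.0969 mg/L.
Mass balance: 0.0969·0.1962 = 0.0162·Cₑ + 0.18·0.00196.
Cₑ = (0.01901 − 0.0003528) / 0.0162 = 1.152 mg/L.

1.15 mg/L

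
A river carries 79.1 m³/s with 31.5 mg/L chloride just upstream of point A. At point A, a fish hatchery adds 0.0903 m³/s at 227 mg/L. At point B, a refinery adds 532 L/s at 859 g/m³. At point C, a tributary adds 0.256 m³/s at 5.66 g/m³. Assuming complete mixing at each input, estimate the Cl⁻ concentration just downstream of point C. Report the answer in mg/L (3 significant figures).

After input A: C = (79.1·31.5 + 0.0903·227) / 79.19 = 31.72 mg/L.
532 L/s = 0.532 m³/s.
After input B: C = (79.19·31.72 + 0.532·859) / 79.72 = 37.24 mg/L.
After input C: C = (79.72·37.24 + 0.256·5.66) / 79.98 = 37.14 mg/L.

37.1 mg/L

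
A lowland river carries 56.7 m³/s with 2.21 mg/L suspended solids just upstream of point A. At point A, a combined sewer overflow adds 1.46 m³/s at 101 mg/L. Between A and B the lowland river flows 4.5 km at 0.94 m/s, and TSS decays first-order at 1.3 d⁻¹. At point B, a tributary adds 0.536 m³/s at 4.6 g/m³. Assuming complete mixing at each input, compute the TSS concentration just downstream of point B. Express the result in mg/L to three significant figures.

After input A: C = (56.7·2.21 + 1.46·101) / 58.16 = 4.69 mg/L.
Over the 4.5 km reach to input B (t = 4787 s = 0.05541 d), decay gives C = 4.69·exp(−1.3·0.05541) = 4.364 mg/L.
After input B: C = (58.16·4.364 + 0.536·4.6) / 58.7 = 4.366 mg/L.

4.37 mg/L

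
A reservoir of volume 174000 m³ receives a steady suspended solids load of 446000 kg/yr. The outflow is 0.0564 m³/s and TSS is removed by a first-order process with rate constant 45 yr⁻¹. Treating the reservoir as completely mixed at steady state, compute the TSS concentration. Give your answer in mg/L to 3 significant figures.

Outflow Q = 0.0564 m³/s × 3.156e+07 s/yr = 1.78e+06 m³/yr.
Steady-state CSTR mass balance: W = Q·C + k·V·C, so C = W/(Q + kV).
Q + kV = 1.78e+06 + 45·174000 = 9.61e+06 m³/yr.
C = 446000/9.61e+06 = 0.04641 kg/m³ = 46.41 mg/L.

46.4 mg/L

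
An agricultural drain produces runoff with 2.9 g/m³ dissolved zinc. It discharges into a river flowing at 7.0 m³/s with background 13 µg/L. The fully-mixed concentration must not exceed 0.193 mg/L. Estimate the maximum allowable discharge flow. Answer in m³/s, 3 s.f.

13 µg/L = 0.013 mg/L.
Mass balance at complete mixing: C_std·(Q_w + Q_r) = Q_w·C_e + Q_r·C_b.
Rearranging, Q_w = Q_r·(C_std − C_b)/(C_e − C_std) = 7.0·(0.193 − 0.013) / (2.9 − 0.193) = 0.4655 m³/s.

0.465 m³/s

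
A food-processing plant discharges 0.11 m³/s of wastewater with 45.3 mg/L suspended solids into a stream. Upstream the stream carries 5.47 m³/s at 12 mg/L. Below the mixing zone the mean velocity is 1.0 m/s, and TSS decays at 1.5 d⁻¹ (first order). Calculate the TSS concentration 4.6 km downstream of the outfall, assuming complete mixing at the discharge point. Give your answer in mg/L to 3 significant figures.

After complete mixing, C₀ = (0.11·45.3 + 5.47·12) / 5.58 = 12.66 mg/L.
Travel time t = 4600 m / 1.0 m/s = 4600 s = 0.05324 d.
C = 12.66·exp(−1.5·0.05324) = 12.66·0.9232 = 11.69 mg/L.

11.7 mg/L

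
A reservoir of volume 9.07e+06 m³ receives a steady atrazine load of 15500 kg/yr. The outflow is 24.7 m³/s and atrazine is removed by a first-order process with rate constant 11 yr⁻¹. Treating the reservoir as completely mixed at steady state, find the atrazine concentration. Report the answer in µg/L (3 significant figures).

17.6 µg/L

Outflow Q = 24.7 m³/s × 3.156e+07 s/yr = 7.795e+08 m³/yr.
Steady-state CSTR mass balance: W = Q·C + k·V·C, so C = W/(Q + kV).
Q + kV = 7.795e+08 + 11·9.07e+06 = 8.792e+08 m³/yr.
C = 15500/8.792e+08 = 1.763e-05 kg/m³ = 0.01763 mg/L = 17.63 µg/L.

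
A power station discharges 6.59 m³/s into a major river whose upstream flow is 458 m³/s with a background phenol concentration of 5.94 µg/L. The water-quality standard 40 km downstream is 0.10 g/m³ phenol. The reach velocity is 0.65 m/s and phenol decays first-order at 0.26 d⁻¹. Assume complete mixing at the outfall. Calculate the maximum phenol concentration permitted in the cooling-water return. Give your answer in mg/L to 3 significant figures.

5.94 µg/L = 0.00594 mg/L.
Travel time to the compliance point: t = 4e+04/0.65 = 6.154e+04 s = 0.7123 d; decay factor exp(−0.26·0.7123) = 0.831.
So the concentration just after mixing may be at most 0.1/0.831 = 0.1203 mg/L.
Mass balance: 0.1203·464.6 = 6.59·Cₑ + 458·0.00594.
Cₑ = (55.91 − 2.721) / 6.59 = 8.071 mg/L.

8.07 mg/L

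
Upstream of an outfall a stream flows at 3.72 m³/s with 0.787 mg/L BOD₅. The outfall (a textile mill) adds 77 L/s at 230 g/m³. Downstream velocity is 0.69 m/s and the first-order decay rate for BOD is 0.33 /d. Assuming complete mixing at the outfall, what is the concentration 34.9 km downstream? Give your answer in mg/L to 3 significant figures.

77 L/s = 0.077 m³/s.
After complete mixing, C₀ = (0.077·230 + 3.72·0.787) / 3.797 = 5.435 mg/L.
Travel time t = 3.49e+04 m / 0.69 m/s = 5.058e+04 s = 0.5854 d.
C = 5.435·exp(−0.33·0.5854) = 5.435·0.8243 = 4.48 mg/L.

4.48 mg/L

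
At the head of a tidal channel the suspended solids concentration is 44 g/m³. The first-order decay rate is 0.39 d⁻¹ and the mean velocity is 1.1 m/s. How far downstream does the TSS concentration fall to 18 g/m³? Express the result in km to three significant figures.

From C = C₀·e^(−kt), t = ln(C₀/C)/k = ln(44/18)/0.39 = 0.8938/0.39 = 2.292 d.
Distance = v·t = 1.1 m/s × 1.98e+05 s = 2.178e+05 m = 217.8 km.

218 km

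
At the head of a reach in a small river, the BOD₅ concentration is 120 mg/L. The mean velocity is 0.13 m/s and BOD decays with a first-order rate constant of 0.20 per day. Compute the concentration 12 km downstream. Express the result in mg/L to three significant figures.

96.9 mg/L

Travel time t = 12 km / 0.13 m/s = 1.2e+04/0.13 = 9.231e+04 s = 1.068 d.
First-order decay: C = 120·exp(−0.20·1.068) = 120·0.8076 = 96.91 mg/L.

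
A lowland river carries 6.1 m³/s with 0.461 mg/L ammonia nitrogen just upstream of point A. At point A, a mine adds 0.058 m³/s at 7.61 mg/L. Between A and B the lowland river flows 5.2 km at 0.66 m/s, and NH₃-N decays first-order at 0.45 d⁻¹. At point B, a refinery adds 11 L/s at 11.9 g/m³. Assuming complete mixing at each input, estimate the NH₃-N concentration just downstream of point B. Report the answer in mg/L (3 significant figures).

0.527 mg/L

After input A: C = (6.1·0.461 + 0.058·7.61) / 6.158 = 0.5283 mg/L.
Over the 5.2 km reach to input B (t = 7879 s = 0.09119 d), decay gives C = 0.5283·exp(−0.45·0.09119) = 0.5071 mg/L.
11 L/s = 0.011 m³/s.
After input B: C = (6.158·0.5071 + 0.011·11.9) / 6.169 = 0.5274 mg/L.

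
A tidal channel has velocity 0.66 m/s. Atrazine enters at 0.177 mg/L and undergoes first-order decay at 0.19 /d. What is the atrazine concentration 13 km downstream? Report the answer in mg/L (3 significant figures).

Travel time t = 13 km / 0.66 m/s = 1.3e+04/0.66 = 1.97e+04 s = 0.228 d.
First-order decay: C = 0.177·exp(−0.19·0.228) = 0.177·0.9576 = 0.1695 mg/L.

0.169 mg/L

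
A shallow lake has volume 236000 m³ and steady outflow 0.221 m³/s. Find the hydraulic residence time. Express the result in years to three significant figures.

Q = 0.221 m³/s × 3.156e+07 s/yr = 6.974e+06 m³/yr.
Hydraulic residence time τ = V/Q = 236000/6.974e+06 = 0.03384 yr.

0.0338 yr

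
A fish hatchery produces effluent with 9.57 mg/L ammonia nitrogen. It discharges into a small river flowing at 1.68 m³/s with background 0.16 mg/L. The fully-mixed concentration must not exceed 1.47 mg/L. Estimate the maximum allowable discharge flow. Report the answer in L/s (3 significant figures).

272 L/s

Mass balance at complete mixing: C_std·(Q_w + Q_r) = Q_w·C_e + Q_r·C_b.
Rearranging, Q_w = Q_r·(C_std − C_b)/(C_e − C_std) = 1.68·(1.47 − 0.16) / (9.57 − 1.47) = 0.2717 m³/s.
= 271.7 L/s.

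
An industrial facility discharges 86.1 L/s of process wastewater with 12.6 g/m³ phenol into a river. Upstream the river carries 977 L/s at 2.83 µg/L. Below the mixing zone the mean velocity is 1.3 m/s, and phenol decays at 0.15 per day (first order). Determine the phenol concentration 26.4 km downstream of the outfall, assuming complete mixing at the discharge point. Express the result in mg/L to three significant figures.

0.988 mg/L

86.1 L/s = 0.0861 m³/s.
977 L/s = 0.977 m³/s.
2.83 µg/L = 0.00283 mg/L.
After complete mixing, C₀ = (0.0861·12.6 + 0.977·0.00283) / 1.063 = 1.023 mg/L.
Travel time t = 2.64e+04 m / 1.3 m/s = 2.031e+04 s = 0.235 d.
C = 1.023·exp(−0.15·0.235) = 1.023·0.9654 = 0.9876 mg/L.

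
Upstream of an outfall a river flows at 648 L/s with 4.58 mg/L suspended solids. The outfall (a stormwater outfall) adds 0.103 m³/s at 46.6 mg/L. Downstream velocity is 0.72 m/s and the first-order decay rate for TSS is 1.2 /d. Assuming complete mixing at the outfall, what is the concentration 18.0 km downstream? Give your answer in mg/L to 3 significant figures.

7.31 mg/L

648 L/s = 0.648 m³/s.
After complete mixing, C₀ = (0.103·46.6 + 0.648·4.58) / 0.751 = 10.34 mg/L.
Travel time t = 1.8e+04 m / 0.72 m/s = 2.5e+04 s = 0.2894 d.
C = 10.34·exp(−1.2·0.2894) = 10.34·0.7066 = 7.309 mg/L.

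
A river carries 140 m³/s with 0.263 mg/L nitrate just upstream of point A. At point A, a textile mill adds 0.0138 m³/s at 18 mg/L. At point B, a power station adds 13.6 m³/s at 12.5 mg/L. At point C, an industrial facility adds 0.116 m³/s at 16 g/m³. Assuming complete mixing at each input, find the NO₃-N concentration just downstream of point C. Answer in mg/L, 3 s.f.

After input A: C = (140·0.263 + 0.0138·18) / 140 = 0.2647 mg/L.
After input B: C = (140·0.2647 + 13.6·12.5) / 153.6 = 1.348 mg/L.
After input C: C = (153.6·1.348 + 0.116·16) / 153.7 = 1.359 mg/L.

1.36 mg/L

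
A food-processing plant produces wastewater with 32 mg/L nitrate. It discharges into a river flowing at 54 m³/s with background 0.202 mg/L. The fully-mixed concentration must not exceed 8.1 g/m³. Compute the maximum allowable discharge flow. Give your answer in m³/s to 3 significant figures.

17.8 m³/s

Mass balance at complete mixing: C_std·(Q_w + Q_r) = Q_w·C_e + Q_r·C_b.
Rearranging, Q_w = Q_r·(C_std − C_b)/(C_e − C_std) = 54·(8.1 − 0.202) / (32 − 8.1) = 17.84 m³/s.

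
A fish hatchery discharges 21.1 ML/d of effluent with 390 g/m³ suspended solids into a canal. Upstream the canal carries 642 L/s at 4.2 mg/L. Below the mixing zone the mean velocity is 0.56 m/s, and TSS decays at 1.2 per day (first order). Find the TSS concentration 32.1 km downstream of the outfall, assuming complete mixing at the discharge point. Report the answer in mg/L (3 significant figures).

49.8 mg/L

21.1 ML/d = 0.2442 m³/s.
642 L/s = 0.642 m³/s.
After complete mixing, C₀ = (0.2442·390 + 0.642·4.2) / 0.8862 = 110.5 mg/L.
Travel time t = 3.21e+04 m / 0.56 m/s = 5.732e+04 s = 0.6634 d.
C = 110.5·exp(−1.2·0.6634) = 110.5·0.4511 = 49.85 mg/L.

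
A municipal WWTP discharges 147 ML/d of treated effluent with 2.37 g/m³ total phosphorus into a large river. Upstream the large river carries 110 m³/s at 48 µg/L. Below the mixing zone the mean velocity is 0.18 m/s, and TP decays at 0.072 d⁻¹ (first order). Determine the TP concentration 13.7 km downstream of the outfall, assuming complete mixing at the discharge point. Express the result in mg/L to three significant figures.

147 ML/d = 1.701 m³/s.
48 µg/L = 0.048 mg/L.
After complete mixing, C₀ = (1.701·2.37 + 110·0.048) / 111.7 = 0.08337 mg/L.
Travel time t = 1.37e+04 m / 0.18 m/s = 7.611e+04 s = 0.8809 d.
C = 0.08337·exp(−0.072·0.8809) = 0.08337·0.9385 = 0.07824 mg/L.

0.0782 mg/L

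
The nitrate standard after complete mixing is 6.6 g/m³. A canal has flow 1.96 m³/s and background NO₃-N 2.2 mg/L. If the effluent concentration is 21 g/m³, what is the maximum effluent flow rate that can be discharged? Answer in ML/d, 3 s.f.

51.7 ML/d

Mass balance at complete mixing: C_std·(Q_w + Q_r) = Q_w·C_e + Q_r·C_b.
Rearranging, Q_w = Q_r·(C_std − C_b)/(C_e − C_std) = 1.96·(6.6 − 2.2) / (21 − 6.6) = 0.5989 m³/s.
= 51.74 ML/d.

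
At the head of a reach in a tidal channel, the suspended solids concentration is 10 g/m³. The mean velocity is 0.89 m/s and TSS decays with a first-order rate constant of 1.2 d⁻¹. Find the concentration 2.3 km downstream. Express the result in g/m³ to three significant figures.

9.65 g/m³

Travel time t = 2.3 km / 0.89 m/s = 2300/0.89 = 2584 s = 0.02991 d.
First-order decay: C = 10·exp(−1.2·0.02991) = 10·0.9647 = 9.647 g/m³.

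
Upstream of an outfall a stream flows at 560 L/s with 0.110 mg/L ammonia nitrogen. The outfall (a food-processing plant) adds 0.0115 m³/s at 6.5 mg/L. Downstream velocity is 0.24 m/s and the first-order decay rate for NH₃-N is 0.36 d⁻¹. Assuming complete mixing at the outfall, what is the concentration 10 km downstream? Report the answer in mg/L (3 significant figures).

560 L/s = 0.56 m³/s.
After complete mixing, C₀ = (0.0115·6.5 + 0.56·0.11) / 0.5715 = 0.2386 mg/L.
Travel time t = 1e+04 m / 0.24 m/s = 4.167e+04 s = 0.4823 d.
C = 0.2386·exp(−0.36·0.4823) = 0.2386·0.8406 = 0.2006 mg/L.

0.201 mg/L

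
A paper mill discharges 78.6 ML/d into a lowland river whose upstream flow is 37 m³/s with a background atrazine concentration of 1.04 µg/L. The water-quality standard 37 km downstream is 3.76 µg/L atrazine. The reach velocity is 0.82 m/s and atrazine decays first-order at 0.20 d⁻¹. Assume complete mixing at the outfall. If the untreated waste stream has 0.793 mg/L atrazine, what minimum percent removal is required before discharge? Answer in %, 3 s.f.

83.4 %

78.6 ML/d = 0.9097 m³/s.
1.04 µg/L = 0.00104 mg/L.
3.76 µg/L = 0.00376 mg/L.
Travel time to the compliance point: t = 3.7e+04/0.82 = 4.512e+04 s = 0.5222 d; decay factor exp(−0.20·0.5222) = 0.9008.
So the concentration just after mixing may be at most 0.00376/0.9008 = 0.004174 mg/L.
Mass balance: 0.004174·37.91 = 0.9097·Cₑ + 37·0.00104.
Cₑ = (0.1582 − 0.03848) / 0.9097 = 0.1316 mg/L.
Required removal = 1 − 0.1316/0.793 = 83.4 %.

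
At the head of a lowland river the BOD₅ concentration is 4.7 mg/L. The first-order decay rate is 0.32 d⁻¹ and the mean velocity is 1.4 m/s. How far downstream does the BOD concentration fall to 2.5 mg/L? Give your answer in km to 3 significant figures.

From C = C₀·e^(−kt), t = ln(C₀/C)/k = ln(4.7/2.5)/0.32 = 0.6313/0.32 = 1.973 d.
Distance = v·t = 1.4 m/s × 1.704e+05 s = 2.386e+05 m = 238.6 km.

239 km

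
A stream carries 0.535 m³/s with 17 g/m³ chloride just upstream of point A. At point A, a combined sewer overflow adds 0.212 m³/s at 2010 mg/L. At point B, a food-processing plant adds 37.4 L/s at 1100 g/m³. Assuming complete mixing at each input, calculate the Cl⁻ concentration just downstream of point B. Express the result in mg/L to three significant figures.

607 mg/L

After input A: C = (0.535·17 + 0.212·2010) / 0.747 = 582.6 mg/L.
37.4 L/s = 0.0374 m³/s.
After input B: C = (0.747·582.6 + 0.0374·1100) / 0.7844 = 607.3 mg/L.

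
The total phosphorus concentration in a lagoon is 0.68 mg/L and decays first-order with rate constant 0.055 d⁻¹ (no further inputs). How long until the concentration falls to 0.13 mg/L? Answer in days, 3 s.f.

30.1 d

t = ln(C₀/C)/k = ln(0.68/0.13)/0.055 = 1.655/0.055 = 30.08 d.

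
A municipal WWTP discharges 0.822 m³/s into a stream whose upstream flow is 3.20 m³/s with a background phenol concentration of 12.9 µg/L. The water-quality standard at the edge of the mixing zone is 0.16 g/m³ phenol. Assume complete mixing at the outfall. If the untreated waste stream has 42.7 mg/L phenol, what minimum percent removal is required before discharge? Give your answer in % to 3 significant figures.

12.9 µg/L = 0.0129 mg/L.
Mass balance: 0.16·4.022 = 0.822·Cₑ + 3.2·0.0129.
Cₑ = (0.6435 − 0.04128) / 0.822 = 0.7327 mg/L.
Required removal = 1 − 0.7327/42.7 = 98.28 %.

98.3 %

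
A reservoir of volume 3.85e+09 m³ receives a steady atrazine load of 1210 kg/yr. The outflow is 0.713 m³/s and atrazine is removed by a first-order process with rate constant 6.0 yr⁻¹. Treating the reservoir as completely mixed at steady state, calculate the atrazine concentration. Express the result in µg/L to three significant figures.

0.0523 µg/L

Outflow Q = 0.713 m³/s × 3.156e+07 s/yr = 2.25e+07 m³/yr.
Steady-state CSTR mass balance: W = Q·C + k·V·C, so C = W/(Q + kV).
Q + kV = 2.25e+07 + 6.0·3.85e+09 = 2.312e+10 m³/yr.
C = 1210/2.312e+10 = 5.233e-08 kg/m³ = 5.233e-05 mg/L = 0.05233 µg/L.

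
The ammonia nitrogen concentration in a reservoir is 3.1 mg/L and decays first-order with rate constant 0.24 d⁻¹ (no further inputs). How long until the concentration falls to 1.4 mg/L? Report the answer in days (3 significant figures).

3.31 d

t = ln(C₀/C)/k = ln(3.1/1.4)/0.24 = 0.7949/0.24 = 3.312 d.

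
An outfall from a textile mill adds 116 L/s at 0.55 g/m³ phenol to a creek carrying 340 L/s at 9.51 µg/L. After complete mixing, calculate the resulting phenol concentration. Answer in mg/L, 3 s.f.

0.147 mg/L

116 L/s = 0.116 m³/s.
340 L/s = 0.34 m³/s.
9.51 µg/L = 0.00951 mg/L.
Conservation of mass across the mixing zone: C = (0.116·0.55 + 0.34·0.00951) / (0.116 + 0.34) = 0.06703/0.456 = 0.147 mg/L.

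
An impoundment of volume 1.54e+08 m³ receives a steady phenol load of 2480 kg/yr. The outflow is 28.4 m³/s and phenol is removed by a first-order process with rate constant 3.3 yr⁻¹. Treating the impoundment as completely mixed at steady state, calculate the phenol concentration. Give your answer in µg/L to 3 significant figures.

1.77 µg/L

Outflow Q = 28.4 m³/s × 3.156e+07 s/yr = 8.962e+08 m³/yr.
Steady-state CSTR mass balance: W = Q·C + k·V·C, so C = W/(Q + kV).
Q + kV = 8.962e+08 + 3.3·1.54e+08 = 1.404e+09 m³/yr.
C = 2480/1.404e+09 = 1.766e-06 kg/m³ = 0.001766 mg/L = 1.766 µg/L.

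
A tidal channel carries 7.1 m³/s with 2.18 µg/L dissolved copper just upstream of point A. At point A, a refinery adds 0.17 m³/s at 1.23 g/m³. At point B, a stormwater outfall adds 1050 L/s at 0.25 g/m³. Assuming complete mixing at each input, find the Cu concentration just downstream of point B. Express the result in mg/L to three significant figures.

2.18 µg/L = 0.00218 mg/L.
After input A: C = (7.1·0.00218 + 0.17·1.23) / 7.27 = 0.03089 mg/L.
1050 L/s = 1.05 m³/s.
After input B: C = (7.27·0.03089 + 1.05·0.25) / 8.32 = 0.05854 mg/L.

0.0585 mg/L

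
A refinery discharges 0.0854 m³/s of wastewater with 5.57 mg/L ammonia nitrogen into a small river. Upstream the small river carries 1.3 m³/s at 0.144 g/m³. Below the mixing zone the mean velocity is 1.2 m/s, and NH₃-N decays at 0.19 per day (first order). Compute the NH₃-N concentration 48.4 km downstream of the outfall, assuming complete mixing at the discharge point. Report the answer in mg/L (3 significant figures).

0.438 mg/L

After complete mixing, C₀ = (0.0854·5.57 + 1.3·0.144) / 1.385 = 0.4785 mg/L.
Travel time t = 4.84e+04 m / 1.2 m/s = 4.033e+04 s = 0.4668 d.
C = 0.4785·exp(−0.19·0.4668) = 0.4785·0.9151 = 0.4379 mg/L.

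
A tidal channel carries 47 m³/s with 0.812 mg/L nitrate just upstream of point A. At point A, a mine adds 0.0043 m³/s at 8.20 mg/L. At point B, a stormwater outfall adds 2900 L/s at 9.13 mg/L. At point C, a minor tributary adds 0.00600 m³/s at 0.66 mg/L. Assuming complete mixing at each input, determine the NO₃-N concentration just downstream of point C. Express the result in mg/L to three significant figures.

After input A: C = (47·0.812 + 0.0043·8.2) / 47 = 0.8127 mg/L.
2900 L/s = 2.9 m³/s.
After input B: C = (47·0.8127 + 2.9·9.13) / 49.9 = 1.296 mg/L.
After input C: C = (49.9·1.296 + 0.006·0.66) / 49.91 = 1.296 mg/L.

1.30 mg/L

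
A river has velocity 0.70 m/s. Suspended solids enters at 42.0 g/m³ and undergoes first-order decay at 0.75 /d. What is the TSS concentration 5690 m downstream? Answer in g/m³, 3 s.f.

Travel time t = 5690 m / 0.70 m/s = 5690/0.70 = 8129 s = 0.09408 d.
First-order decay: C = 42.0·exp(−0.75·0.09408) = 42.0·0.9319 = 39.14 g/m³.

39.1 g/m³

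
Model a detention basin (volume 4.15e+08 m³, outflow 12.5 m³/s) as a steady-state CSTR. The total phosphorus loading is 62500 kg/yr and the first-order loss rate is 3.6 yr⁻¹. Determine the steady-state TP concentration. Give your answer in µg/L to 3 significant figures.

Outflow Q = 12.5 m³/s × 3.156e+07 s/yr = 3.945e+08 m³/yr.
Steady-state CSTR mass balance: W = Q·C + k·V·C, so C = W/(Q + kV).
Q + kV = 3.945e+08 + 3.6·4.15e+08 = 1.888e+09 m³/yr.
C = 62500/1.888e+09 = 3.31e-05 kg/m³ = 0.0331 mg/L = 33.1 µg/L.

33.1 µg/L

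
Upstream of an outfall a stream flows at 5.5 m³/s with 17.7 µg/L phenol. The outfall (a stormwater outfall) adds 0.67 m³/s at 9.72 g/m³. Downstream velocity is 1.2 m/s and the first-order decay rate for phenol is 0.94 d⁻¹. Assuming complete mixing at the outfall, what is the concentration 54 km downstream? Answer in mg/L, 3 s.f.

0.657 mg/L

17.7 µg/L = 0.0177 mg/L.
After complete mixing, C₀ = (0.67·9.72 + 5.5·0.0177) / 6.17 = 1.071 mg/L.
Travel time t = 5.4e+04 m / 1.2 m/s = 4.5e+04 s = 0.5208 d.
C = 1.071·exp(−0.94·0.5208) = 1.071·0.6129 = 0.6566 mg/L.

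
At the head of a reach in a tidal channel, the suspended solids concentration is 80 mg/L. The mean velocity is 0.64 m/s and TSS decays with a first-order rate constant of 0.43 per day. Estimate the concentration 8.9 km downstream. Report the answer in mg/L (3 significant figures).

Travel time t = 8.9 km / 0.64 m/s = 8900/0.64 = 1.391e+04 s = 0.161 d.
First-order decay: C = 80·exp(−0.43·0.161) = 80·0.9331 = 74.65 mg/L.

74.7 mg/L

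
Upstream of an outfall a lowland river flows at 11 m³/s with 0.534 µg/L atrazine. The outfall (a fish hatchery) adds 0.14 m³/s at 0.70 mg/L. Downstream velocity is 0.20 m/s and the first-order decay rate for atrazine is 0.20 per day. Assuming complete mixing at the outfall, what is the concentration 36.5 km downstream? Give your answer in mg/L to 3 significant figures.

0.534 µg/L = 0.000534 mg/L.
After complete mixing, C₀ = (0.14·0.7 + 11·0.000534) / 11.14 = 0.009324 mg/L.
Travel time t = 3.65e+04 m / 0.20 m/s = 1.825e+05 s = 2.112 d.
C = 0.009324·exp(−0.20·2.112) = 0.009324·0.6554 = 0.006112 mg/L.

0.00611 mg/L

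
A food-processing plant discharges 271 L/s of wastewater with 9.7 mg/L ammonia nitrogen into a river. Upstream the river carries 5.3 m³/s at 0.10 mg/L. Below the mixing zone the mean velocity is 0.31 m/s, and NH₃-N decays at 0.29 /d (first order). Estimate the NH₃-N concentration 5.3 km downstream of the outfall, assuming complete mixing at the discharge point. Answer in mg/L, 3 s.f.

271 L/s = 0.271 m³/s.
After complete mixing, C₀ = (0.271·9.7 + 5.3·0.1) / 5.571 = 0.567 mg/L.
Travel time t = 5300 m / 0.31 m/s = 1.71e+04 s = 0.1979 d.
C = 0.567·exp(−0.29·0.1979) = 0.567·0.9442 = 0.5354 mg/L.

0.535 mg/L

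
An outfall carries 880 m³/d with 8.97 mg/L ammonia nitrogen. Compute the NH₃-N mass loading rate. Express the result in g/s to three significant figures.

880 m³/d = 0.01019 m³/s.
Mass flux = Q·C = 0.01019 m³/s × 8.97 g/m³ = 0.09136 g/s.

0.0914 g/s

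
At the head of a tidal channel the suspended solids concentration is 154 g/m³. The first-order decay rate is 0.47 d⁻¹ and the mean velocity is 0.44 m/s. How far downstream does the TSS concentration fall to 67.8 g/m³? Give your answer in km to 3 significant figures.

66.4 km

From C = C₀·e^(−kt), t = ln(C₀/C)/k = ln(154/67.8)/0.47 = 0.8204/0.47 = 1.746 d.
Distance = v·t = 0.44 m/s × 1.508e+05 s = 6.636e+04 m = 66.36 km.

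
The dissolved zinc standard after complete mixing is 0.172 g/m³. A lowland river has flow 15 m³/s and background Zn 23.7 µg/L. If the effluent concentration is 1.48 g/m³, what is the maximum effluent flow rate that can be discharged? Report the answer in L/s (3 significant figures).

23.7 µg/L = 0.0237 mg/L.
Mass balance at complete mixing: C_std·(Q_w + Q_r) = Q_w·C_e + Q_r·C_b.
Rearranging, Q_w = Q_r·(C_std − C_b)/(C_e − C_std) = 15·(0.172 − 0.0237) / (1.48 − 0.172) = 1.701 m³/s.
= 1701 L/s.

1700 L/s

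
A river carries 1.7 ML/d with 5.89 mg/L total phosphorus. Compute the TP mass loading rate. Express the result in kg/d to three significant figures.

1.7 ML/d = 0.01968 m³/s.
Mass flux = Q·C = 0.01968 m³/s × 5.89 g/m³ = 0.1159 g/s.
= 0.1159 g/s × 86.4 = 10.01 kg/d.

10.0 kg/d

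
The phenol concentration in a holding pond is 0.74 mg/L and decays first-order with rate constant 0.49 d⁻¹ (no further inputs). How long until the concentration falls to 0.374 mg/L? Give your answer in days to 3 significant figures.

t = ln(C₀/C)/k = ln(0.74/0.374)/0.49 = 0.6824/0.49 = 1.393 d.

1.39 d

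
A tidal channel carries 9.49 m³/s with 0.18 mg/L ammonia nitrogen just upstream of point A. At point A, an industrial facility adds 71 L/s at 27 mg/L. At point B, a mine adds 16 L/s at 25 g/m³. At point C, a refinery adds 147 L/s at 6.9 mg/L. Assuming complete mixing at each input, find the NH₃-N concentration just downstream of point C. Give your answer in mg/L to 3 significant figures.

0.518 mg/L

71 L/s = 0.071 m³/s.
After input A: C = (9.49·0.18 + 0.071·27) / 9.561 = 0.3792 mg/L.
16 L/s = 0.016 m³/s.
After input B: C = (9.561·0.3792 + 0.016·25) / 9.577 = 0.4203 mg/L.
147 L/s = 0.147 m³/s.
After input C: C = (9.577·0.4203 + 0.147·6.9) / 9.724 = 0.5183 mg/L.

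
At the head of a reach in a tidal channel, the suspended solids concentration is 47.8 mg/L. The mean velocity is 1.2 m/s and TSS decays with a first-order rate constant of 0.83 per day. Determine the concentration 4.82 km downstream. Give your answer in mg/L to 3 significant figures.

Travel time t = 4.82 km / 1.2 m/s = 4820/1.2 = 4017 s = 0.04649 d.
First-order decay: C = 47.8·exp(−0.83·0.04649) = 47.8·0.9621 = 45.99 mg/L.

46.0 mg/L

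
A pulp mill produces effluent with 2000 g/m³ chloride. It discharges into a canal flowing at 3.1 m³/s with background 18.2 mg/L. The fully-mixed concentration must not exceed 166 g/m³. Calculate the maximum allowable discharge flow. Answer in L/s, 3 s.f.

250 L/s

Mass balance at complete mixing: C_std·(Q_w + Q_r) = Q_w·C_e + Q_r·C_b.
Rearranging, Q_w = Q_r·(C_std − C_b)/(C_e − C_std) = 3.1·(166 − 18.2) / (2000 − 166) = 0.2498 m³/s.
= 249.8 L/s.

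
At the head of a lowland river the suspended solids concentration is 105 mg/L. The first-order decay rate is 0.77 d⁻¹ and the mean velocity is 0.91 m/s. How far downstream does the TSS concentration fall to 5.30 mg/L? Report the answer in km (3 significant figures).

305 km

From C = C₀·e^(−kt), t = ln(C₀/C)/k = ln(105/5.30)/0.77 = 2.986/0.77 = 3.878 d.
Distance = v·t = 0.91 m/s × 3.351e+05 s = 3.049e+05 m = 304.9 km.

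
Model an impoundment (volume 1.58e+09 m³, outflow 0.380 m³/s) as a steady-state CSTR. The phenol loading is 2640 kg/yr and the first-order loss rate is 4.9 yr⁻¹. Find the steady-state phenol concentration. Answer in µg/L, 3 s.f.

0.340 µg/L

Outflow Q = 0.380 m³/s × 3.156e+07 s/yr = 1.199e+07 m³/yr.
Steady-state CSTR mass balance: W = Q·C + k·V·C, so C = W/(Q + kV).
Q + kV = 1.199e+07 + 4.9·1.58e+09 = 7.754e+09 m³/yr.
C = 2640/7.754e+09 = 3.405e-07 kg/m³ = 0.0003405 mg/L = 0.3405 µg/L.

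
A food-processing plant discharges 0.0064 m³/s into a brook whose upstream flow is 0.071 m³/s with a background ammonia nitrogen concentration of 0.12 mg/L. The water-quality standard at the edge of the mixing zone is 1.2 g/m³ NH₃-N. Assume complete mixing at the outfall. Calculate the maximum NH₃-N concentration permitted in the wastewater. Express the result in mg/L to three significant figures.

13.2 mg/L

Mass balance: 1.2·0.0774 = 0.0064·Cₑ + 0.071·0.12.
Cₑ = (0.09288 − 0.00852) / 0.0064 = 13.18 mg/L.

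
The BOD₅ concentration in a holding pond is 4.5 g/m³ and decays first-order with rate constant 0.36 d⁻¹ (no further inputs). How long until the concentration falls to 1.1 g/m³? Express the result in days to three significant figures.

3.91 d

t = ln(C₀/C)/k = ln(4.5/1.1)/0.36 = 1.409/0.36 = 3.913 d.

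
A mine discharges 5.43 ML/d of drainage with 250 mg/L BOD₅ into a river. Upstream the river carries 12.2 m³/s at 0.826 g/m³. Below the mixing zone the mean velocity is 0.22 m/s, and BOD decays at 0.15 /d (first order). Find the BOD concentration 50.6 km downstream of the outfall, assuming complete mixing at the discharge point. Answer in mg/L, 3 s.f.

5.43 ML/d = 0.06285 m³/s.
After complete mixing, C₀ = (0.06285·250 + 12.2·0.826) / 12.26 = 2.103 mg/L.
Travel time t = 5.06e+04 m / 0.22 m/s = 2.3e+05 s = 2.662 d.
C = 2.103·exp(−0.15·2.662) = 2.103·0.6708 = 1.411 mg/L.

1.41 mg/L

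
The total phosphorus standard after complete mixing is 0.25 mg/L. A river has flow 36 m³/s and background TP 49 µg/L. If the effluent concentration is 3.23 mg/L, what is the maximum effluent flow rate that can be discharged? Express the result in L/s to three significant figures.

49 µg/L = 0.049 mg/L.
Mass balance at complete mixing: C_std·(Q_w + Q_r) = Q_w·C_e + Q_r·C_b.
Rearranging, Q_w = Q_r·(C_std − C_b)/(C_e − C_std) = 36·(0.25 − 0.049) / (3.23 − 0.25) = 2.428 m³/s.
= 2428 L/s.

2430 L/s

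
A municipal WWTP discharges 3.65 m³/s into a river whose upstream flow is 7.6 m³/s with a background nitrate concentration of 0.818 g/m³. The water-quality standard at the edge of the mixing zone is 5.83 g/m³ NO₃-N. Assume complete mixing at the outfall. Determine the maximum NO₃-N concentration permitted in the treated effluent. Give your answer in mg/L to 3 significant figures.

16.3 mg/L

Mass balance: 5.83·11.25 = 3.65·Cₑ + 7.6·0.818.
Cₑ = (65.59 − 6.217) / 3.65 = 16.27 mg/L.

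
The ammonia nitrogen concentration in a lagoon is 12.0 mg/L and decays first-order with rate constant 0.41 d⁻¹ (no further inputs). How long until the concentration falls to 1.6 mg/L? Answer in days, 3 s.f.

t = ln(C₀/C)/k = ln(12.0/1.6)/0.41 = 2.015/0.41 = 4.914 d.

4.91 d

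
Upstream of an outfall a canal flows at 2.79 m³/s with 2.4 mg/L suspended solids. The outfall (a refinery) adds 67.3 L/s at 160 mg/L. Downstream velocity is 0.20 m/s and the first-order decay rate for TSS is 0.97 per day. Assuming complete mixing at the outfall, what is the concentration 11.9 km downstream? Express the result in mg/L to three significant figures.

67.3 L/s = 0.0673 m³/s.
After complete mixing, C₀ = (0.0673·160 + 2.79·2.4) / 2.857 = 6.112 mg/L.
Travel time t = 1.19e+04 m / 0.20 m/s = 5.95e+04 s = 0.6887 d.
C = 6.112·exp(−0.97·0.6887) = 6.112·0.5127 = 3.134 mg/L.

3.13 mg/L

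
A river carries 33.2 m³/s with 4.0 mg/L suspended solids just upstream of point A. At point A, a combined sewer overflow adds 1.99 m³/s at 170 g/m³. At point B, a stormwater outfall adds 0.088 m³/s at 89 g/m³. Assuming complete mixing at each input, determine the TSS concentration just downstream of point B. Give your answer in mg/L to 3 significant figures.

After input A: C = (33.2·4 + 1.99·170) / 35.19 = 13.39 mg/L.
After input B: C = (35.19·13.39 + 0.088·89) / 35.28 = 13.58 mg/L.

13.6 mg/L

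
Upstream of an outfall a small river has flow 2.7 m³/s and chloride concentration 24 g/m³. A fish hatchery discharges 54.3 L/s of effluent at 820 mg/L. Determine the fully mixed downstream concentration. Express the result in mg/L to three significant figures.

39.7 mg/L

54.3 L/s = 0.0543 m³/s.
Flow-weighted mixing gives C = (0.0543·820 + 2.7·24) / (0.0543 + 2.7) = 109.3/2.754 = 39.69 mg/L.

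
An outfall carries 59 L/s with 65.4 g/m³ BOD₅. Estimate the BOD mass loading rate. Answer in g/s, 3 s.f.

59 L/s = 0.059 m³/s.
Mass flux = Q·C = 0.059 m³/s × 65.4 g/m³ = 3.859 g/s.

3.86 g/s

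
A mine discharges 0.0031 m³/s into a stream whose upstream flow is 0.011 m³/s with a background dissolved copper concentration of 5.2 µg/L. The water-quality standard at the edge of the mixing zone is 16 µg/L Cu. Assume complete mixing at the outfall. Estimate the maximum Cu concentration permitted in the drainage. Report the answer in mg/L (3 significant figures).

0.0543 mg/L

5.2 µg/L = 0.0052 mg/L.
16 µg/L = 0.016 mg/L.
Mass balance: 0.016·0.0141 = 0.0031·Cₑ + 0.011·0.0052.
Cₑ = (0.0002256 − 5.72e-05) / 0.0031 = 0.05432 mg/L.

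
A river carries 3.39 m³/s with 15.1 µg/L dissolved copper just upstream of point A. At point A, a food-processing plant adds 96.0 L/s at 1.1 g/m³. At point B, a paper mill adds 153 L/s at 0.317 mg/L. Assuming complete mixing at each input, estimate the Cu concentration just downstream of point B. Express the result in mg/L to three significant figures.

15.1 µg/L = 0.0151 mg/L.
96.0 L/s = 0.096 m³/s.
After input A: C = (3.39·0.0151 + 0.096·1.1) / 3.486 = 0.04498 mg/L.
153 L/s = 0.153 m³/s.
After input B: C = (3.486·0.04498 + 0.153·0.317) / 3.639 = 0.05641 mg/L.

0.0564 mg/L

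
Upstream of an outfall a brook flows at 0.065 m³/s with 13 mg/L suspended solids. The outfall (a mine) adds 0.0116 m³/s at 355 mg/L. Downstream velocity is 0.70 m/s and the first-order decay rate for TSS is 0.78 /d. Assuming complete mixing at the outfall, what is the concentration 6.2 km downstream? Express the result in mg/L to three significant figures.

59.8 mg/L

After complete mixing, C₀ = (0.0116·355 + 0.065·13) / 0.0766 = 64.79 mg/L.
Travel time t = 6200 m / 0.70 m/s = 8857 s = 0.1025 d.
C = 64.79·exp(−0.78·0.1025) = 64.79·0.9232 = 59.81 mg/L.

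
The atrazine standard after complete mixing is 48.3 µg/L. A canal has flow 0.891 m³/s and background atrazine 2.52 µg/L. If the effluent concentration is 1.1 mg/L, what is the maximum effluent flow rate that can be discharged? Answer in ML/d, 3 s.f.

2.52 µg/L = 0.00252 mg/L.
48.3 µg/L = 0.0483 mg/L.
Mass balance at complete mixing: C_std·(Q_w + Q_r) = Q_w·C_e + Q_r·C_b.
Rearranging, Q_w = Q_r·(C_std − C_b)/(C_e − C_std) = 0.891·(0.0483 − 0.00252) / (1.1 − 0.0483) = 0.03878 m³/s.
= 3.351 ML/d.

3.35 ML/d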